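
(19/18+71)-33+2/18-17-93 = -70.83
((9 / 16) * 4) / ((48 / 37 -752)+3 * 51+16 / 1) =-333 / 86092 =-0.00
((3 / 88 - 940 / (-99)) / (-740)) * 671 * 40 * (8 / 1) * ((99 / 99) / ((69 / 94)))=-86548996 / 22977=-3766.77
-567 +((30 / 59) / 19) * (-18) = -636147 / 1121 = -567.48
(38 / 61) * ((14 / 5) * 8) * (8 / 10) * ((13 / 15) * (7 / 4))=387296 / 22875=16.93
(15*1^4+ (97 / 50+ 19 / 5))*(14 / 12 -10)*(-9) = 164883 / 100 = 1648.83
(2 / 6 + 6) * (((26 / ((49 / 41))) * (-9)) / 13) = -4674 / 49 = -95.39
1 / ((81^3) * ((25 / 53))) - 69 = -916735672 / 13286025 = -69.00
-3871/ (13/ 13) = -3871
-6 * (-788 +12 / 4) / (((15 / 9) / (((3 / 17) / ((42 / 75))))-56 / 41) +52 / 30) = 4344975 / 5218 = 832.69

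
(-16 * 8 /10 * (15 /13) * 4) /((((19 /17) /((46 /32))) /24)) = -450432 /247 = -1823.61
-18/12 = -3/2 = -1.50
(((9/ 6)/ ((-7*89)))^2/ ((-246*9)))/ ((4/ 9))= -3/ 509225248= -0.00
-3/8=-0.38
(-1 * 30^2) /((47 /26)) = -497.87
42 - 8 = 34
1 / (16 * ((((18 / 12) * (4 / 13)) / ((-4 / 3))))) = -13 / 72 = -0.18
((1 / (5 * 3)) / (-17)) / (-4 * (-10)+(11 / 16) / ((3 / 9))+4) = -16 / 187935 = -0.00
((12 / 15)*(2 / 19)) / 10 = 4 / 475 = 0.01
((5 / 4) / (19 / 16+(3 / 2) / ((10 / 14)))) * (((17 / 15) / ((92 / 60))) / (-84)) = -425 / 127029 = -0.00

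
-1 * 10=-10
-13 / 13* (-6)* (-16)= -96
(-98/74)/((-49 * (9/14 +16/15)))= 210/13283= 0.02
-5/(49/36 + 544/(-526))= -15.30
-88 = -88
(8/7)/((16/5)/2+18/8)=160/539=0.30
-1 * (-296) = 296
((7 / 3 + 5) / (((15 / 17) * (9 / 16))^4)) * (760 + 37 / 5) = 92739.29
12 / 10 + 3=21 / 5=4.20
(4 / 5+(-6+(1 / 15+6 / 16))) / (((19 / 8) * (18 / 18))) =-571 / 285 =-2.00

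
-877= -877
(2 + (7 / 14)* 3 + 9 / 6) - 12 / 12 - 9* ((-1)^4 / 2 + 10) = -181 / 2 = -90.50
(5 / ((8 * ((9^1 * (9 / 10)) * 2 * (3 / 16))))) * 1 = 50 / 243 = 0.21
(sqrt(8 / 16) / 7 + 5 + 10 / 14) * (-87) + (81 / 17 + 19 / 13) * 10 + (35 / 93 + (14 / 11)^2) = -441.67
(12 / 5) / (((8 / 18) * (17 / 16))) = 432 / 85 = 5.08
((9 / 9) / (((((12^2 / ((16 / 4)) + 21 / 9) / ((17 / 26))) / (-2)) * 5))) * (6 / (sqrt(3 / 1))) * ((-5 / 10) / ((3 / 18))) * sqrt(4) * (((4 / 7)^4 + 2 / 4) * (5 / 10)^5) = 445689 * sqrt(3) / 287159600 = 0.00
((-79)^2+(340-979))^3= 175804227208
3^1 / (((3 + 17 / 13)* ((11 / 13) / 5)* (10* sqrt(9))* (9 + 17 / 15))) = 2535 / 187264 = 0.01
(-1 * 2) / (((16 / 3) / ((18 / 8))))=-27 / 32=-0.84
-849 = -849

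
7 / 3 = 2.33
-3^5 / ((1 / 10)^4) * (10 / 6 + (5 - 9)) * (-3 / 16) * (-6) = 6378750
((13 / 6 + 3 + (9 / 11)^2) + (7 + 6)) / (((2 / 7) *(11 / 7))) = 670075 / 15972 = 41.95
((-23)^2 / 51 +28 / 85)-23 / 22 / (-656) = 39390793 / 3680160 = 10.70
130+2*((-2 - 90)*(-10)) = 1970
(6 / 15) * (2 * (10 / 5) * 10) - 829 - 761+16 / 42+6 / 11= -363380 / 231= -1573.07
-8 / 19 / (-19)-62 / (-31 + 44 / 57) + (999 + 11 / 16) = 9969570913 / 9952048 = 1001.76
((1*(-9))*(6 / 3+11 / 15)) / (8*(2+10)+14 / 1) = -123 / 550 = -0.22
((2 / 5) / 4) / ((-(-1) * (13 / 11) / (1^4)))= 11 / 130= 0.08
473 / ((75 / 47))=22231 / 75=296.41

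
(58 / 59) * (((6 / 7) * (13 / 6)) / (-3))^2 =9802 / 26019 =0.38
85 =85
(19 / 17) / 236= 19 / 4012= 0.00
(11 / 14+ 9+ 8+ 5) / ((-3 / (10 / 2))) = -37.98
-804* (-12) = 9648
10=10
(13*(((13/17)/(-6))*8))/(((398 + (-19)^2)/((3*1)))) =-676/12903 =-0.05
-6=-6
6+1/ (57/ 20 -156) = 18358/ 3063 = 5.99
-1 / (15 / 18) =-6 / 5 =-1.20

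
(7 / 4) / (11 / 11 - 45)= -7 / 176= -0.04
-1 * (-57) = 57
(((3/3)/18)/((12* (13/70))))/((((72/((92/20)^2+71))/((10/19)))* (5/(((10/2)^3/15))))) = 560/20007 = 0.03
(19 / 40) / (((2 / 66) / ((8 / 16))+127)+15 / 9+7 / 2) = 0.00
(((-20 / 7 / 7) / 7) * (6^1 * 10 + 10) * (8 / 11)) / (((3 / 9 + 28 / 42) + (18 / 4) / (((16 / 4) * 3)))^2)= -102400 / 65219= -1.57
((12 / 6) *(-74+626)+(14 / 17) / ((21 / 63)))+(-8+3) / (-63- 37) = 376217 / 340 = 1106.52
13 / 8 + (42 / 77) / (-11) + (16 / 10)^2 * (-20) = -240183 / 4840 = -49.62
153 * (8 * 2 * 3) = 7344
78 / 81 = 26 / 27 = 0.96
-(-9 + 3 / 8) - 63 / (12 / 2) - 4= -47 / 8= -5.88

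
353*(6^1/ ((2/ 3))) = 3177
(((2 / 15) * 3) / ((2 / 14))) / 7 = 2 / 5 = 0.40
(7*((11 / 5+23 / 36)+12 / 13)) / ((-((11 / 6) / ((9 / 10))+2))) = -184863 / 28340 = -6.52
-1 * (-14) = 14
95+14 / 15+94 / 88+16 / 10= 98.60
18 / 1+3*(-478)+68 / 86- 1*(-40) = -59134 / 43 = -1375.21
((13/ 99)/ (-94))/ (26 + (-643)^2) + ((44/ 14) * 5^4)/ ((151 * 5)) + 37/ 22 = 8710803307792/ 2033561427975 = 4.28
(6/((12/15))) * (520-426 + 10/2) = 1485/2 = 742.50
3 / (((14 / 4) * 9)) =0.10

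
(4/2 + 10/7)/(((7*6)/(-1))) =-4/49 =-0.08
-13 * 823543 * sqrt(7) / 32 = -10706059 * sqrt(7) / 32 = -885174.05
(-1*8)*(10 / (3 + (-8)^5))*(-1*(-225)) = 3600 / 6553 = 0.55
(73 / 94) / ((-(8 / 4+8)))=-73 / 940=-0.08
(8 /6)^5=1024 /243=4.21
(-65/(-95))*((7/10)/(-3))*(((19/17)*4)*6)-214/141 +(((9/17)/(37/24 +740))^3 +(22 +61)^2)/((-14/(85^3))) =-40831315283365388483577419/135116515066134810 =-302193371.87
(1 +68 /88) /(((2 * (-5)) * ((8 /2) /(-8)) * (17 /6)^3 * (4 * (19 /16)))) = 16848 /5134085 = 0.00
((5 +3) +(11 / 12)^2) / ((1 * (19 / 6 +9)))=1273 / 1752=0.73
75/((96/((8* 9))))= 225/4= 56.25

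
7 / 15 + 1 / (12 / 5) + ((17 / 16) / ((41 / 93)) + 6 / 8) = 39787 / 9840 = 4.04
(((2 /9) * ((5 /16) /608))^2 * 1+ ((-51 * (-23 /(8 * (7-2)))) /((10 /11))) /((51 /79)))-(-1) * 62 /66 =26827576683227 /526992998400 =50.91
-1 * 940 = -940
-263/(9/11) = -2893/9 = -321.44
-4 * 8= -32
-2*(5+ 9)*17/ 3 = -476/ 3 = -158.67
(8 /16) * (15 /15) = 1 /2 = 0.50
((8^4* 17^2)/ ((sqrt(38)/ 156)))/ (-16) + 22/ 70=-1872278.87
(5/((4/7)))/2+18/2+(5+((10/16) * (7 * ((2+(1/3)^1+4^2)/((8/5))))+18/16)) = 13369/192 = 69.63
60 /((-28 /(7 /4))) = -15 /4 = -3.75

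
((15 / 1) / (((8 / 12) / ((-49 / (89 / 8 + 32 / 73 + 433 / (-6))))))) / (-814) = -965790 / 43214039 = -0.02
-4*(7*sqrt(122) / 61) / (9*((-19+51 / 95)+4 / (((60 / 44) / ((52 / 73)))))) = 97090*sqrt(122) / 31169841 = 0.03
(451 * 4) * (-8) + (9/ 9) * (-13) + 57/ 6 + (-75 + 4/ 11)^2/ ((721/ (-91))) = -377344339/ 24926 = -15138.58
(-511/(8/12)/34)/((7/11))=-2409/68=-35.43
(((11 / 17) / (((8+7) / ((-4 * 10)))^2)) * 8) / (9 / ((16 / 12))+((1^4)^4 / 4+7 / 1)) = 2816 / 1071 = 2.63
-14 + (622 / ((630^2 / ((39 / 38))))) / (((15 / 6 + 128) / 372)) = -765170984 / 54672975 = -14.00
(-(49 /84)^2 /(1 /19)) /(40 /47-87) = 43757 /583056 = 0.08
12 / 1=12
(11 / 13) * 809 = 684.54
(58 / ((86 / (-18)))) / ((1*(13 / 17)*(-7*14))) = 4437 / 27391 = 0.16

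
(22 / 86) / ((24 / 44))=121 / 258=0.47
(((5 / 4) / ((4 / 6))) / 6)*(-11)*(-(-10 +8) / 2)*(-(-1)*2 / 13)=-55 / 104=-0.53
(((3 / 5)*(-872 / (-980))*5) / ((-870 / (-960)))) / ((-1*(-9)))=6976 / 21315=0.33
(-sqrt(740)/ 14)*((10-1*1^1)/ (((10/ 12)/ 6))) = -324*sqrt(185)/ 35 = -125.91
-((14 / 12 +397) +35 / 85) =-40655 / 102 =-398.58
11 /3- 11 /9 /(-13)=440 /117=3.76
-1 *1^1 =-1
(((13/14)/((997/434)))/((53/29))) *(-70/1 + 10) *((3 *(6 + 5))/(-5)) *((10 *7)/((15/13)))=280768488/52841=5313.46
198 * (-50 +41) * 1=-1782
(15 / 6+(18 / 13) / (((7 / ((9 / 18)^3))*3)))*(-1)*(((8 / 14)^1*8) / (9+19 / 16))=-1.13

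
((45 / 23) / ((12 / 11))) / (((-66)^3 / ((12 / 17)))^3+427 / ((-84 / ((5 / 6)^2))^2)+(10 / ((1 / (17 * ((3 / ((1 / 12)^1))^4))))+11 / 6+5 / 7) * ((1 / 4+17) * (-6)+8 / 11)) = -592764480 / 22329792598869470677700231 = -0.00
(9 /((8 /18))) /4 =81 /16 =5.06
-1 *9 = -9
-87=-87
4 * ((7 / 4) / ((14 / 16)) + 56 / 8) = 36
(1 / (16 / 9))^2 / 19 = 81 / 4864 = 0.02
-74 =-74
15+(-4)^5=-1009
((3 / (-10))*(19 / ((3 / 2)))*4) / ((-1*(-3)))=-76 / 15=-5.07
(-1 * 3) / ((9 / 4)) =-1.33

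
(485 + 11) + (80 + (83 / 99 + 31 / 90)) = 571411 / 990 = 577.18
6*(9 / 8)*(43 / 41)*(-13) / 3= -30.68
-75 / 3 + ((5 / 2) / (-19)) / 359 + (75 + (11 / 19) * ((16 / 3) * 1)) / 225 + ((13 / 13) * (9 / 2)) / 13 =-1454887208 / 59854275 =-24.31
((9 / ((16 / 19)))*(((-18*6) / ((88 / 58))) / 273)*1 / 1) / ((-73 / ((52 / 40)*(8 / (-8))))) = -44631 / 899360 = -0.05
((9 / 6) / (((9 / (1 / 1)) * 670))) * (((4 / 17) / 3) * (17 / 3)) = 1 / 9045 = 0.00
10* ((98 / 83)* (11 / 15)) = 2156 / 249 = 8.66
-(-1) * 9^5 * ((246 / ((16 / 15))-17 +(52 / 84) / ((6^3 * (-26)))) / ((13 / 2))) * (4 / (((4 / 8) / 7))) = 1412805645 / 13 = 108677357.31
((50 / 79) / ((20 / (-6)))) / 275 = -3 / 4345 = -0.00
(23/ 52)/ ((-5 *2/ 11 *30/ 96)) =-506/ 325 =-1.56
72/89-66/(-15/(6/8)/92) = 135462/445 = 304.41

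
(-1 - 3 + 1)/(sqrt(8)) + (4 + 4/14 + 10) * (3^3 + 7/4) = 2875/7 - 3 * sqrt(2)/4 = 409.65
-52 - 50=-102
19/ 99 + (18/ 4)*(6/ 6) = 929/ 198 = 4.69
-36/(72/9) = -9/2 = -4.50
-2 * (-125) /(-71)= -250 /71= -3.52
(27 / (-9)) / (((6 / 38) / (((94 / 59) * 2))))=-3572 / 59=-60.54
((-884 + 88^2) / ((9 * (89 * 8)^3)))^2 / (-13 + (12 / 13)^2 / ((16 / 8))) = -19882681 / 56061398028558090240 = -0.00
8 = 8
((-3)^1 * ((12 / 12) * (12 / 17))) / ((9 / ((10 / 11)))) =-40 / 187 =-0.21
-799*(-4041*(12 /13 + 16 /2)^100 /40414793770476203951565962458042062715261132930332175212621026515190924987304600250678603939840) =560835401429426013605617692828801360666563505198666978095280906858376577774854897440101462463743922069245597794110005719199866805187575607275210213946759 /62355743929005506390659258523872268317288172577047509086463595799916078823054863825554182765542893420326327249619176508885063656901677932179619840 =8994125.74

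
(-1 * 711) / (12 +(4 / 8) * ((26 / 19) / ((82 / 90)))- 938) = 0.77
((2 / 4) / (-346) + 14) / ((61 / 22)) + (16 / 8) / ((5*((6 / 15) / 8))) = 275405 / 21106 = 13.05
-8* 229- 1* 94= -1926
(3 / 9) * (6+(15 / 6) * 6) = 7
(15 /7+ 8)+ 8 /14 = 75 /7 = 10.71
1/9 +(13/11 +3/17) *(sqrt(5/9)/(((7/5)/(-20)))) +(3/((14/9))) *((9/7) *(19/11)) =42631/9702-25400 *sqrt(5)/3927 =-10.07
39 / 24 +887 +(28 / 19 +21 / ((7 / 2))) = 136207 / 152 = 896.10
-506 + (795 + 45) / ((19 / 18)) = 5506 / 19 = 289.79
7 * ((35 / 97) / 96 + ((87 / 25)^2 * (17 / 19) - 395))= -2689.12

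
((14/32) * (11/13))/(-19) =-77/3952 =-0.02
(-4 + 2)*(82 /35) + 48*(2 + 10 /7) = 5596 /35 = 159.89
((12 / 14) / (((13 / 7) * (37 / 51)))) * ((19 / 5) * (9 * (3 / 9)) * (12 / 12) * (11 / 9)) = 21318 / 2405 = 8.86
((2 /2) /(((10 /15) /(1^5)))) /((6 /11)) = 2.75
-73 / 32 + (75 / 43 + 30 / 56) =-13 / 9632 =-0.00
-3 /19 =-0.16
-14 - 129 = -143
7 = 7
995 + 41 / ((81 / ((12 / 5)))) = 996.21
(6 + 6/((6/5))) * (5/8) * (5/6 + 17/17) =605/48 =12.60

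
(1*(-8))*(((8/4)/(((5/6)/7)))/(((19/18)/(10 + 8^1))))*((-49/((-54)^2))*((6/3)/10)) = 10976/1425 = 7.70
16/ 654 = 8/ 327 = 0.02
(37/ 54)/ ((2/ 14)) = 259/ 54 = 4.80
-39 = -39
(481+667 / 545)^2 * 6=414420884064 / 297025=1395239.07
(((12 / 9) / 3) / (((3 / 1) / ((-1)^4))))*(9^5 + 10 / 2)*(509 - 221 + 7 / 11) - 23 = 749978969 / 297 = 2525181.71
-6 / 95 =-0.06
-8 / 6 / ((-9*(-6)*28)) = -1 / 1134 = -0.00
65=65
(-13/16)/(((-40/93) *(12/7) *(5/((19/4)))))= 53599/51200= 1.05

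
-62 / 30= -31 / 15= -2.07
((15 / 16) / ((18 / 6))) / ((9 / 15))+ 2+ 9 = 553 / 48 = 11.52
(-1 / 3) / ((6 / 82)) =-4.56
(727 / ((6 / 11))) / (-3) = -7997 / 18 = -444.28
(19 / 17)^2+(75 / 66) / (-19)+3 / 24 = 635093 / 483208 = 1.31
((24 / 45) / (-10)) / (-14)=0.00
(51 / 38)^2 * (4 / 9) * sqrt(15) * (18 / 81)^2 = 1156 * sqrt(15) / 29241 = 0.15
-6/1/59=-6/59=-0.10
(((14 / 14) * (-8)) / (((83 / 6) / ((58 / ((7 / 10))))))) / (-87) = 320 / 581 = 0.55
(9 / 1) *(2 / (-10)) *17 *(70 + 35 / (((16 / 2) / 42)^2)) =-31661.44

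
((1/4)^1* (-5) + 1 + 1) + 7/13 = 67/52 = 1.29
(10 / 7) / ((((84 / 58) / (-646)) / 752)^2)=496177105922560 / 3087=160731164859.92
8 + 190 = 198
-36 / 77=-0.47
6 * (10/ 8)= 7.50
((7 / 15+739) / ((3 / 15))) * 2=22184 / 3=7394.67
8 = 8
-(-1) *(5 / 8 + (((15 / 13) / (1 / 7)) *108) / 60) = 1577 / 104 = 15.16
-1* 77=-77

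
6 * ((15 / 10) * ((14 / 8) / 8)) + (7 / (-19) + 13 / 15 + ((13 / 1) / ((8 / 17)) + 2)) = 292679 / 9120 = 32.09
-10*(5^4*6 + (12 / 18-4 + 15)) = -112850 / 3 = -37616.67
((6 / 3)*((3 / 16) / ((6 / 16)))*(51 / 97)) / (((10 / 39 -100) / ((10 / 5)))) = -1989 / 188665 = -0.01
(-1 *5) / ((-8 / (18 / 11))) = 45 / 44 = 1.02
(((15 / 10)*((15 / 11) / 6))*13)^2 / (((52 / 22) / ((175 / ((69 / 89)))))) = 1875.69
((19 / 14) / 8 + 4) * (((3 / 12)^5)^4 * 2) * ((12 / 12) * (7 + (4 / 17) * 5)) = 64913 / 1046735069642752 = 0.00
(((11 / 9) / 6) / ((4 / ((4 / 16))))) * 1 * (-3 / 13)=-0.00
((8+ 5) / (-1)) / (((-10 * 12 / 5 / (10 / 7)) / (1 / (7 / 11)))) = 715 / 588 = 1.22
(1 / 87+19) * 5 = 8270 / 87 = 95.06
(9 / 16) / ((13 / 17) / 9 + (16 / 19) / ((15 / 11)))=130815 / 163376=0.80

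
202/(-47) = -202/47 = -4.30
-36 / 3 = -12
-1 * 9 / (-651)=3 / 217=0.01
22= 22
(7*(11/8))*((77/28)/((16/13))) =11011/512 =21.51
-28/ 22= -14/ 11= -1.27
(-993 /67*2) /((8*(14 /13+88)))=-4303 /103448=-0.04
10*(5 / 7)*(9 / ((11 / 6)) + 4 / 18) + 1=26093 / 693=37.65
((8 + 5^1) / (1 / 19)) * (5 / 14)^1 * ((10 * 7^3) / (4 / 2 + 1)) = 302575 / 3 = 100858.33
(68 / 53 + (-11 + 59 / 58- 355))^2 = 1249953068169 / 9449476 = 132277.50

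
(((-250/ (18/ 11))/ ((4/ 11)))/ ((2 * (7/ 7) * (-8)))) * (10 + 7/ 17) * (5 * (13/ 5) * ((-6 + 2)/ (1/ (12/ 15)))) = -2320175/ 204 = -11373.41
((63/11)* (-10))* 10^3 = -630000/11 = -57272.73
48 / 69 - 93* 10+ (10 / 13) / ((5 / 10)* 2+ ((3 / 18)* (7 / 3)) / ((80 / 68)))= -133013098 / 143221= -928.73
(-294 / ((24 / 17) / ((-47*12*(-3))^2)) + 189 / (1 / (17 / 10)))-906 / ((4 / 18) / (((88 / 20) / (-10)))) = -596189312.82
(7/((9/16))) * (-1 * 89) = -9968/9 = -1107.56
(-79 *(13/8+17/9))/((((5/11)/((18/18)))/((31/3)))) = -6815567/1080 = -6310.71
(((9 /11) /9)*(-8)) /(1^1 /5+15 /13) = -0.54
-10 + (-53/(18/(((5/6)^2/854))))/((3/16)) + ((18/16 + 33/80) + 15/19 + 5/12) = -1146463243/157716720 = -7.27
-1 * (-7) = 7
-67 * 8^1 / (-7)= 536 / 7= 76.57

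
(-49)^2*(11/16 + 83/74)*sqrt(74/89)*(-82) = -105430311*sqrt(6586)/26344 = -324784.01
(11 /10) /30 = 11 /300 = 0.04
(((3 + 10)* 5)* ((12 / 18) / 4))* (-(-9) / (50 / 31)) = 1209 / 20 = 60.45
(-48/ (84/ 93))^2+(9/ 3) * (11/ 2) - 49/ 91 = 3618319/ 1274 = 2840.12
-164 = -164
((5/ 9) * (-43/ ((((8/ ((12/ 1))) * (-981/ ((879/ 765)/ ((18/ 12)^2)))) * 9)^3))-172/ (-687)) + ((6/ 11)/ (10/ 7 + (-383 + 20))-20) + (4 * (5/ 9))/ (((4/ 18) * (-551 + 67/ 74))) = -316176848595296163526597921601674/ 15993306542878995050277851450475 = -19.77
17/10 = 1.70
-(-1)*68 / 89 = 68 / 89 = 0.76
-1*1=-1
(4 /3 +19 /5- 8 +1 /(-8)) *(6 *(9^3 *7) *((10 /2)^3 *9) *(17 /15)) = -467154135 /4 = -116788533.75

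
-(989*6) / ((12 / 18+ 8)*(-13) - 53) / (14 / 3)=26703 / 3479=7.68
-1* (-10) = 10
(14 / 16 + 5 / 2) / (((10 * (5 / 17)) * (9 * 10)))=51 / 4000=0.01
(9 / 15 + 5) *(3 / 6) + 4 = 34 / 5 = 6.80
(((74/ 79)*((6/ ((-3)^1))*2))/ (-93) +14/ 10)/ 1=52909/ 36735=1.44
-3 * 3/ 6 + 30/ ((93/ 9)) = 87/ 62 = 1.40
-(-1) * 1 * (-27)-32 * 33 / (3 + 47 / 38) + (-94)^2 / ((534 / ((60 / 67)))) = -250978465 / 960043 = -261.42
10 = 10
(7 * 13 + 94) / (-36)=-185 / 36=-5.14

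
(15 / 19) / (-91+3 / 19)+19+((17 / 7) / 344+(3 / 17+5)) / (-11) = 18.52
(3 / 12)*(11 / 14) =11 / 56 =0.20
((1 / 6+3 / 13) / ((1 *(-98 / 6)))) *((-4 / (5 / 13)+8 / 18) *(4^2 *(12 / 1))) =63488 / 1365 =46.51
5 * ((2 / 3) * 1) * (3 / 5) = 2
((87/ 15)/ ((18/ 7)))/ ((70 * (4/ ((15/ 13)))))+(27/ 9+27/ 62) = 333179/ 96720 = 3.44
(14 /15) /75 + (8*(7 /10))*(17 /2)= 53564 /1125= 47.61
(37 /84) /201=37 /16884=0.00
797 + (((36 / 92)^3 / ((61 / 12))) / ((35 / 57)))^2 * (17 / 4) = 537801426150116033 / 674780890137025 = 797.00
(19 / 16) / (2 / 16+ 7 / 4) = 19 / 30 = 0.63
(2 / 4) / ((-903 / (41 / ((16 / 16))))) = -41 / 1806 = -0.02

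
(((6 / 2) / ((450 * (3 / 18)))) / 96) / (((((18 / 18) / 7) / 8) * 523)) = 7 / 156900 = 0.00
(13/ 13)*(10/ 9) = 1.11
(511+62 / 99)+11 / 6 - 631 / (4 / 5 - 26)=373180 / 693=538.50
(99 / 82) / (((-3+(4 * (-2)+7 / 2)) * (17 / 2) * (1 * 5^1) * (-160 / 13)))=429 / 1394000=0.00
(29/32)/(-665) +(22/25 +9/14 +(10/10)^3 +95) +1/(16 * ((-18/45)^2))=20835699/212800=97.91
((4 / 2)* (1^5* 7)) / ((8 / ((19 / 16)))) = 133 / 64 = 2.08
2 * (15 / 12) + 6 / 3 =9 / 2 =4.50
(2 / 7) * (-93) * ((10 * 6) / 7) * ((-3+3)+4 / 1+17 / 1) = -33480 / 7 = -4782.86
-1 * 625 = -625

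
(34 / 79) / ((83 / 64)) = 2176 / 6557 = 0.33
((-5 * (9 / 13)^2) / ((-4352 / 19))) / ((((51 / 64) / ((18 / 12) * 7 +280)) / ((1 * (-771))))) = -1148994315 / 390728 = -2940.65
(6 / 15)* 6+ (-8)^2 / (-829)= 9628 / 4145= 2.32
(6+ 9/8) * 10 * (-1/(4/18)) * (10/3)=-4275/4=-1068.75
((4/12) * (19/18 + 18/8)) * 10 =595/54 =11.02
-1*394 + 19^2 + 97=64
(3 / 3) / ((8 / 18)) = 9 / 4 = 2.25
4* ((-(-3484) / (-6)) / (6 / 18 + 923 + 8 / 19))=-66196 / 26327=-2.51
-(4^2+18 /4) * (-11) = 451 /2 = 225.50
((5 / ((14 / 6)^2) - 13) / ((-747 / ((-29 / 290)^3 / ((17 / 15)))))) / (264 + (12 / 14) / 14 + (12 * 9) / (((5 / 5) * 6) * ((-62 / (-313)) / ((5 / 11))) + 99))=-106018 / 1969615217475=-0.00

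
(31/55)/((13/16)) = 496/715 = 0.69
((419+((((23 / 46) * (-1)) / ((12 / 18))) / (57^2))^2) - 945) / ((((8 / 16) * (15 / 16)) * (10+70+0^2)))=-9871033823 / 703733400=-14.03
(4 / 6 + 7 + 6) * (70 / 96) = 1435 / 144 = 9.97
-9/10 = -0.90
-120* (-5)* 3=1800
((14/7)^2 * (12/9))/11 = 16/33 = 0.48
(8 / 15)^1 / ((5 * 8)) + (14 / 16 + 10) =6533 / 600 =10.89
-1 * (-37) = 37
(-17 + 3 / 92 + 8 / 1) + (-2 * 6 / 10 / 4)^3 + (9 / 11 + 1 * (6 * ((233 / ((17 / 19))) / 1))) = 1554.29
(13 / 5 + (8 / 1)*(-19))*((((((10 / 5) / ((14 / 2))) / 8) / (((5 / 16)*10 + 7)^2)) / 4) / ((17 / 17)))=-332 / 25515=-0.01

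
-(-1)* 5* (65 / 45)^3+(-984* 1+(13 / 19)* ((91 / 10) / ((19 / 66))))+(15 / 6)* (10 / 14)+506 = -8096715631 / 18421830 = -439.52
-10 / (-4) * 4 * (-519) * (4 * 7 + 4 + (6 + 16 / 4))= -217980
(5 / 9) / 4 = 5 / 36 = 0.14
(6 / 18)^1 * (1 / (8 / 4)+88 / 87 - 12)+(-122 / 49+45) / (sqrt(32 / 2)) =364813 / 51156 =7.13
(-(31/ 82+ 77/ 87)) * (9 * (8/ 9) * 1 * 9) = -108132/ 1189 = -90.94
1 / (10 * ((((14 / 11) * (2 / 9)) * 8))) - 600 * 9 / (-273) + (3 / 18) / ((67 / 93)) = 39129589 / 1951040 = 20.06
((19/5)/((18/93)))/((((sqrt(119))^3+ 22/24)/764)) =-521048/63858625+ 67641504 * sqrt(119)/63858625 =11.55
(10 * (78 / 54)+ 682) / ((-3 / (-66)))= 137896 / 9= 15321.78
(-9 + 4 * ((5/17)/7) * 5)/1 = -971/119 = -8.16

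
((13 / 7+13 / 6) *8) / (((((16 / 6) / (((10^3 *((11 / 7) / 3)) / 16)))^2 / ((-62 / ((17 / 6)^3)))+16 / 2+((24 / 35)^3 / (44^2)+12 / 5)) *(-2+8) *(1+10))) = 10182046875 / 217065231494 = 0.05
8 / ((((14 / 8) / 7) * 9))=32 / 9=3.56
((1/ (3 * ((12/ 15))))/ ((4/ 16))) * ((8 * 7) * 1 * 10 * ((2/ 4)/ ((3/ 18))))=2800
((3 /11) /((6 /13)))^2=169 /484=0.35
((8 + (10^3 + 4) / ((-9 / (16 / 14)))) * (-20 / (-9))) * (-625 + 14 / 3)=280192160 / 1701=164722.02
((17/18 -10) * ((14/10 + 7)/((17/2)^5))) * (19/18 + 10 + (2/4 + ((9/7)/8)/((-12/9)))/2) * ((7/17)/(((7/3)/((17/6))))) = -7390583/766722780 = -0.01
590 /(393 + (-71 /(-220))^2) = 28556000 /19026241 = 1.50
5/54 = 0.09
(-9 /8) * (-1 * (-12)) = -27 /2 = -13.50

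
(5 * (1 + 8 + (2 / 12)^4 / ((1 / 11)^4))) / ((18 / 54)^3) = 131525 / 48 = 2740.10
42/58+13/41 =1.04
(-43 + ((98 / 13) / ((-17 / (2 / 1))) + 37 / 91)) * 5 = -336320 / 1547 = -217.40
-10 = -10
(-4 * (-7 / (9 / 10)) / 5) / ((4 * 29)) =14 / 261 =0.05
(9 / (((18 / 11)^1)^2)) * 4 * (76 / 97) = 9196 / 873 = 10.53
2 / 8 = 1 / 4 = 0.25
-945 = -945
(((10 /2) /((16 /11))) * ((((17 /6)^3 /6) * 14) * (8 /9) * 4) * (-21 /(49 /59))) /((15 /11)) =-35073907 /2916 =-12028.09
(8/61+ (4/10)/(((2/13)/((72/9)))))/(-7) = -2.99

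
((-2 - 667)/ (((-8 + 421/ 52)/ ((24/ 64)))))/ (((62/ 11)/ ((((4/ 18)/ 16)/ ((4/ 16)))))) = -31889/ 1240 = -25.72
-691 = -691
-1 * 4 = -4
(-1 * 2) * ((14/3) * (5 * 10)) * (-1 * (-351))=-163800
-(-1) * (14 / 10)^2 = 49 / 25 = 1.96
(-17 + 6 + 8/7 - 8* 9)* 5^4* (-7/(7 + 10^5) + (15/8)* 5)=-479628.12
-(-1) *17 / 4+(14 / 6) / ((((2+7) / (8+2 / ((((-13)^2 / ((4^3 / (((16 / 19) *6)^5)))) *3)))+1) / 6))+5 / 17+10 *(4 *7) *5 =52684359781041575 / 37334810177996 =1411.13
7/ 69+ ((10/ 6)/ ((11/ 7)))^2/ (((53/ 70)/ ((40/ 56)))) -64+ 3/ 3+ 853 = 1050261313/ 1327491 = 791.16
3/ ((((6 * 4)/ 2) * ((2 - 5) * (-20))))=1/ 240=0.00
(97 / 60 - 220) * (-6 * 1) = 13103 / 10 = 1310.30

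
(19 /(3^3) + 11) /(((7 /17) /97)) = 521084 /189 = 2757.06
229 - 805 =-576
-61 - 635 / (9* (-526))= -288139 / 4734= -60.87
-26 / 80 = -13 / 40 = -0.32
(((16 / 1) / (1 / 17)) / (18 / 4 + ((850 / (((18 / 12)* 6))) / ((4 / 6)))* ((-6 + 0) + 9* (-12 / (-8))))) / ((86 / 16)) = 2176 / 45881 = 0.05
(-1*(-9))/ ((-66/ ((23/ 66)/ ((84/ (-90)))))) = 345/ 6776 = 0.05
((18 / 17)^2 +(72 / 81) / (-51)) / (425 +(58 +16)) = 8612 / 3893697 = 0.00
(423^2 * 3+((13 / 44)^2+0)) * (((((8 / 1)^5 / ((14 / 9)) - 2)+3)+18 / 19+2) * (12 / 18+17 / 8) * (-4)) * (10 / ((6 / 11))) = -2315329632809.23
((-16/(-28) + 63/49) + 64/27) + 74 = 14785/189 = 78.23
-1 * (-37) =37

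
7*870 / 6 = 1015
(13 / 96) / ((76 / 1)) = 13 / 7296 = 0.00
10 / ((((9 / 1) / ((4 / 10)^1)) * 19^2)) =4 / 3249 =0.00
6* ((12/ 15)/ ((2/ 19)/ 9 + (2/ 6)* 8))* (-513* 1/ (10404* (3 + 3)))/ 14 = -9747/ 9265340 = -0.00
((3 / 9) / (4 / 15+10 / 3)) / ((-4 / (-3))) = 5 / 72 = 0.07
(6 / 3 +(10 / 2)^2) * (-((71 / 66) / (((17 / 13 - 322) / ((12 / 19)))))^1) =0.06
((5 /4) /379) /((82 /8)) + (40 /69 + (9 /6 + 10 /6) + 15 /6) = 6697654 /1072191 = 6.25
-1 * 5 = -5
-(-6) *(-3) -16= -34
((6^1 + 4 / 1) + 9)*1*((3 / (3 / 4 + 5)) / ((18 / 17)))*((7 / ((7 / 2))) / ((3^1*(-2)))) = -646 / 207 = -3.12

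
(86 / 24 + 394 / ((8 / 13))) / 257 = 3863 / 1542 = 2.51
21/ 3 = 7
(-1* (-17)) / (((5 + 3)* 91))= 0.02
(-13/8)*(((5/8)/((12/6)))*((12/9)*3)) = -65/32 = -2.03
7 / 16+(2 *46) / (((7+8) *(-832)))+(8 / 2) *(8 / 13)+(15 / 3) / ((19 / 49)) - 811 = -1813087 / 2280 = -795.21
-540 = -540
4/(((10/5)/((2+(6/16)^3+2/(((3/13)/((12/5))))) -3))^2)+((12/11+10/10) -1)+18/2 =29140200219/72089600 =404.22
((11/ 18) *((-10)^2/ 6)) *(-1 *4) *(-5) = 5500/ 27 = 203.70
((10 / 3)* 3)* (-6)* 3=-180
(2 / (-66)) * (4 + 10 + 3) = -17 / 33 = -0.52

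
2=2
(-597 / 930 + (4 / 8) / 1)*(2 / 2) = -22 / 155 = -0.14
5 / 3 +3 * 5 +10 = 80 / 3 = 26.67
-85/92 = -0.92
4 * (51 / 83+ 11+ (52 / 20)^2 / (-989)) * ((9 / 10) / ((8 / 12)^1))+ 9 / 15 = 63.28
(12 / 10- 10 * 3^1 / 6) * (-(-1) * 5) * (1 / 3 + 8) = -475 / 3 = -158.33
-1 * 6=-6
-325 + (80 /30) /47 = -45817 /141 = -324.94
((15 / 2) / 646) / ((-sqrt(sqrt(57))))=-5 * 57^(3 / 4) / 24548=-0.00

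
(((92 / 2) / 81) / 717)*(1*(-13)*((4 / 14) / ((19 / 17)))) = -20332 / 7724241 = -0.00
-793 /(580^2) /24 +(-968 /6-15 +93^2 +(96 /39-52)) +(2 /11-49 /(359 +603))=119939957269679 /14239139200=8423.26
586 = 586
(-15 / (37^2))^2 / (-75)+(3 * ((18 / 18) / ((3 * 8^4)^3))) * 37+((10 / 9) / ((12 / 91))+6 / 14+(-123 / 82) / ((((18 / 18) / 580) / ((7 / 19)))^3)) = -2443529808781829044765806093581 / 166958812526264866308096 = -14635524.61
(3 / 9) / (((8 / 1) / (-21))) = -7 / 8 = -0.88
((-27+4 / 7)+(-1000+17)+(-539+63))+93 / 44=-456861 / 308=-1483.31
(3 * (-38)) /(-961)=114 /961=0.12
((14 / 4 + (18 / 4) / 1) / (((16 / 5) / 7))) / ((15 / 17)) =119 / 6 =19.83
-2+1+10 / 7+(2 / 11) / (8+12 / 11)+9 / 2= 866 / 175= 4.95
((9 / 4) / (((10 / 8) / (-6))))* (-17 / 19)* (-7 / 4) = -3213 / 190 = -16.91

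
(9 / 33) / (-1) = -3 / 11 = -0.27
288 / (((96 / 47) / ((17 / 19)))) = 126.16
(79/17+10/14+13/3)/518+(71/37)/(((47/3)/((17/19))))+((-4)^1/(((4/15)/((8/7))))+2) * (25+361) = -965239378553/165138918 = -5845.01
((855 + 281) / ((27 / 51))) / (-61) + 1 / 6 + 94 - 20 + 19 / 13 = 577405 / 14274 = 40.45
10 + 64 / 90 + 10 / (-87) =13828 / 1305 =10.60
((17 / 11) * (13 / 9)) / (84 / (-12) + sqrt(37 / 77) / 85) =-78239525 / 245338992- 18785 * sqrt(2849) / 2698728912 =-0.32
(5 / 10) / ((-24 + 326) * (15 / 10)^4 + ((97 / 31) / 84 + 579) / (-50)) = 16275 / 49387928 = 0.00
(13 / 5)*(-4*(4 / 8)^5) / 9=-13 / 360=-0.04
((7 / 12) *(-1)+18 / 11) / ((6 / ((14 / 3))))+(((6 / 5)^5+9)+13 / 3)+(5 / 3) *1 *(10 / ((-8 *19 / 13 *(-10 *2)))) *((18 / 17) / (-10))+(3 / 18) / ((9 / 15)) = 81114016921 / 4796550000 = 16.91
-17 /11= -1.55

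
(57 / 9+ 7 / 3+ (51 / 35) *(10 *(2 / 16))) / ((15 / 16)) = 3524 / 315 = 11.19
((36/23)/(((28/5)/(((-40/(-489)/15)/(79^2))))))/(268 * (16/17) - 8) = 85/85003150197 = 0.00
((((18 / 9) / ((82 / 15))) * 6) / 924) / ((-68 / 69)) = -1035 / 429352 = -0.00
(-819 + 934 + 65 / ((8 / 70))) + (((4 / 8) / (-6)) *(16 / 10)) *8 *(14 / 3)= 122179 / 180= 678.77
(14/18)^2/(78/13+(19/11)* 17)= 539/31509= 0.02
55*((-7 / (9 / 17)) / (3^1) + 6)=2365 / 27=87.59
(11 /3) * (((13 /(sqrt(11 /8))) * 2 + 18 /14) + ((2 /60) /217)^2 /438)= 262526556611 /55687451400 + 52 * sqrt(22) /3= 86.01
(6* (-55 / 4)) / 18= -55 / 12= -4.58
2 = 2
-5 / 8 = -0.62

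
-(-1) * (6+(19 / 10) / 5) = 319 / 50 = 6.38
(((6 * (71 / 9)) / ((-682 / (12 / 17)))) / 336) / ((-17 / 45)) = 1065 / 2759372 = 0.00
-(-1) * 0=0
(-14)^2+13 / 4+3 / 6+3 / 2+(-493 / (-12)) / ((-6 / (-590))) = 38170 / 9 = 4241.11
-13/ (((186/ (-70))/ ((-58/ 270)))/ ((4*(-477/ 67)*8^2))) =35805952/ 18693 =1915.47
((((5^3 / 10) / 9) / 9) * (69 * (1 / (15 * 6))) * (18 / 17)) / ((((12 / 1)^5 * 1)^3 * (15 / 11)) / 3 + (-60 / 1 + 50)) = 253 / 14143645805470265628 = 0.00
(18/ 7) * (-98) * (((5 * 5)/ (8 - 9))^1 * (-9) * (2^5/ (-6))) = 302400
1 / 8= 0.12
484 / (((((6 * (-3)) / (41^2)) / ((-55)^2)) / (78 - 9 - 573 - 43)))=74791677705.56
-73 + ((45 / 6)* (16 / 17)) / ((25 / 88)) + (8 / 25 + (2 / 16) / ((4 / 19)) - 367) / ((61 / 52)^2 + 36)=-292823711 / 5053250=-57.95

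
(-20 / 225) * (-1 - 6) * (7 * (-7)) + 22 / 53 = -30.07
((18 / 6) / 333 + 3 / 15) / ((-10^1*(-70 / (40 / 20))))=0.00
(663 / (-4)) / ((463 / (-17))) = 11271 / 1852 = 6.09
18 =18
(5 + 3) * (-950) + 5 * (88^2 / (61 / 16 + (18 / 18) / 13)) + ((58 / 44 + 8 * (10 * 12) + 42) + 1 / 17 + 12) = 1019823199 / 302566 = 3370.58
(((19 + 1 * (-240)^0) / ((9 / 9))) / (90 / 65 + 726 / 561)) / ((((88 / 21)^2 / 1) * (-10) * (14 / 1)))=-13923 / 4584448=-0.00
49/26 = 1.88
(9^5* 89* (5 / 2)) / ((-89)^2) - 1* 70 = 282785 / 178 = 1588.68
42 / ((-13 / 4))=-12.92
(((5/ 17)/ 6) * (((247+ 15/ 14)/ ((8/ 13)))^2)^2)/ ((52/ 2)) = 1598156091566809385/ 32099794944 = 49787112.17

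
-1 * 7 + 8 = 1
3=3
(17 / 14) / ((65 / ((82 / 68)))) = 41 / 1820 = 0.02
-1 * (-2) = 2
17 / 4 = 4.25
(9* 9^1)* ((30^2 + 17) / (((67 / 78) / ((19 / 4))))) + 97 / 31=1706229965 / 4154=410743.85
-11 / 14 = -0.79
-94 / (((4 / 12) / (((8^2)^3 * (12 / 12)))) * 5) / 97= -73924608 / 485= -152421.87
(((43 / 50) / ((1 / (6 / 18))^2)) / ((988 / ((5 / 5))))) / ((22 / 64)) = 172 / 611325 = 0.00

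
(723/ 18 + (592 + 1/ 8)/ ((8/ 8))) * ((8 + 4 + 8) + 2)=166925/ 12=13910.42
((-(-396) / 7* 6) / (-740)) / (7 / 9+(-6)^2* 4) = -0.00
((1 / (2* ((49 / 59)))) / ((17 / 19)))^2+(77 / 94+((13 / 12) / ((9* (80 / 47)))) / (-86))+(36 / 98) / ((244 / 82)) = 2061381776917607 / 1478188739099520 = 1.39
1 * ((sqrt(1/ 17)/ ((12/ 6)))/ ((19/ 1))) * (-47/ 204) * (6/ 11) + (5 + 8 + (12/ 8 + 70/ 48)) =383/ 24 -47 * sqrt(17)/ 241604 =15.96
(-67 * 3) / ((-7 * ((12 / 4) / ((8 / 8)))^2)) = 67 / 21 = 3.19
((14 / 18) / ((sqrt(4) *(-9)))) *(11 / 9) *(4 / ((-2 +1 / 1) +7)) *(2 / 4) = -77 / 4374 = -0.02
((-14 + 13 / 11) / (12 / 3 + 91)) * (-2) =282 / 1045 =0.27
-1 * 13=-13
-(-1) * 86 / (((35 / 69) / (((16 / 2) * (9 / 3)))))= 142416 / 35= 4069.03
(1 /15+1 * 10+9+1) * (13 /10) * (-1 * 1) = -3913 /150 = -26.09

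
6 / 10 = 3 / 5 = 0.60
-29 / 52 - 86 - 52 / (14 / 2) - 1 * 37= -47679 / 364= -130.99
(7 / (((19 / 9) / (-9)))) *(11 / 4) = -6237 / 76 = -82.07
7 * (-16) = -112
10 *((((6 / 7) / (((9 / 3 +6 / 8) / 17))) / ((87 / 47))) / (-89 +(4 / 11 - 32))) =-140624 / 808143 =-0.17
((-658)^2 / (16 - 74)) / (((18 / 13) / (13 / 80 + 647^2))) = -2256853512.09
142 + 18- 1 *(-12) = 172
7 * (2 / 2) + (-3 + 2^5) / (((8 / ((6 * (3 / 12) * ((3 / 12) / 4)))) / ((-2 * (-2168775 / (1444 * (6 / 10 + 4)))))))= 973175077 / 4251136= 228.92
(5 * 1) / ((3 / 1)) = 5 / 3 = 1.67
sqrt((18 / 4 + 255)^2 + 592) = sqrt(271729) / 2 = 260.64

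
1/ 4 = 0.25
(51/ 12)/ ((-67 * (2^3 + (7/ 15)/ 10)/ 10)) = -375/ 4757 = -0.08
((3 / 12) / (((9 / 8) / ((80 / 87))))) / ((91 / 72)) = 1280 / 7917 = 0.16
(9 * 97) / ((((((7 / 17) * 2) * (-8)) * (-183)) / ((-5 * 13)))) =-321555 / 6832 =-47.07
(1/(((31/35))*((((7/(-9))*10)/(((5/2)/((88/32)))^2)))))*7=-3150/3751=-0.84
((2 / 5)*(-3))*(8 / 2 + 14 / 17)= -492 / 85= -5.79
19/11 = 1.73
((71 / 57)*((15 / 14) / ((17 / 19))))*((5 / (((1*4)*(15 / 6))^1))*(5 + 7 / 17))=8165 / 2023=4.04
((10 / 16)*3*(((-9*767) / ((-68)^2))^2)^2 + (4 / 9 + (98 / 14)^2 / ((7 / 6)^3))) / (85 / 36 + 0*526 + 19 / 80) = 46789889627871251605 / 2993733474870132736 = 15.63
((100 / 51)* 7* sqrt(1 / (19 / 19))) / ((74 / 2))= 700 / 1887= 0.37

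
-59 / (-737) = 59 / 737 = 0.08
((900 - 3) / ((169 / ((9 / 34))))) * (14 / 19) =1.04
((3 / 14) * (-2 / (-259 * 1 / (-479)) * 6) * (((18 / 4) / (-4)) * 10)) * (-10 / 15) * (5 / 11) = -323325 / 19943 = -16.21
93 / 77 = 1.21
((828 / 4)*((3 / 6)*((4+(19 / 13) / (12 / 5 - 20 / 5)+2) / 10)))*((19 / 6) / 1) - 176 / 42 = 14197819 / 87360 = 162.52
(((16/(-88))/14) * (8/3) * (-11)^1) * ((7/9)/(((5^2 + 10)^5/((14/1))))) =16/202584375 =0.00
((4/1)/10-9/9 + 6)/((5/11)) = 297/25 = 11.88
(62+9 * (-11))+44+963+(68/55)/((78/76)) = 971.20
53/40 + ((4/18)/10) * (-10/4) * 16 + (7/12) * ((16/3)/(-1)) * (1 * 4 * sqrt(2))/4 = -3.96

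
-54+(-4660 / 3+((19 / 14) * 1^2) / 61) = -1607.31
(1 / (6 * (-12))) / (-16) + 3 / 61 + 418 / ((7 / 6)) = 176266795 / 491904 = 358.34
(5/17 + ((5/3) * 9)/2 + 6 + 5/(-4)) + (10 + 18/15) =8073/340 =23.74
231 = 231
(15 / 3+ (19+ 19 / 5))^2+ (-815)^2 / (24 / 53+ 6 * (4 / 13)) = 11471880089 / 39600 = 289693.94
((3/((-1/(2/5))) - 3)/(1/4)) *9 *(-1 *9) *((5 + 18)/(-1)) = -156492/5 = -31298.40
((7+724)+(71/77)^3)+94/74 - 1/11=12381012198/16891721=732.96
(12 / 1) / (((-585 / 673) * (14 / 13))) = -1346 / 105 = -12.82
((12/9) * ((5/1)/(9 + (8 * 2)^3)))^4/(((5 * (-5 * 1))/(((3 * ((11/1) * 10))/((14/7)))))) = -2816/61334721406935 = -0.00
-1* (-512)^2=-262144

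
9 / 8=1.12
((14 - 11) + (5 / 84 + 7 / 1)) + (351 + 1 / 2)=30371 / 84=361.56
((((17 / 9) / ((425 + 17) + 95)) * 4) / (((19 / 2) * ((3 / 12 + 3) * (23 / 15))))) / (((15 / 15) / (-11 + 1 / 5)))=-3264 / 1016899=-0.00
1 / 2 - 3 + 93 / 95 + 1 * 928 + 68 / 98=8631979 / 9310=927.17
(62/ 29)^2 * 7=26908/ 841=32.00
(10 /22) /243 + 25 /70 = 13435 /37422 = 0.36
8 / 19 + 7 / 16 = 261 / 304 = 0.86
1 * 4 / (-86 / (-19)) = 0.88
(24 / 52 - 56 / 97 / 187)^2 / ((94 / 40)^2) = 4674762894400 / 122831315219041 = 0.04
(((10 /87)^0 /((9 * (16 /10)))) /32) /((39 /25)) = 125 /89856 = 0.00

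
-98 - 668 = -766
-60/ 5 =-12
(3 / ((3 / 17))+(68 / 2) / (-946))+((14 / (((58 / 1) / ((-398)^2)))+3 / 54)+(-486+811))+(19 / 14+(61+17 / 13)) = 434103102014 / 11234223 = 38641.13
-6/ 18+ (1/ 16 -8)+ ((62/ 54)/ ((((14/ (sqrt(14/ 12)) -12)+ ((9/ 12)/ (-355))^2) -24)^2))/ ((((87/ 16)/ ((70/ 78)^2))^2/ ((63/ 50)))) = -8.27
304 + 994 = 1298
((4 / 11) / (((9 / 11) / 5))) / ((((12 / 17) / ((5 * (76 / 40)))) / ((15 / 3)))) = 8075 / 54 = 149.54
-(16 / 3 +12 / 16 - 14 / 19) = -1219 / 228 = -5.35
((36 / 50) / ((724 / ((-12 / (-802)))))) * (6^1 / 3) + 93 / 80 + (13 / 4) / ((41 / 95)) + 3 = 13918530889 / 1190328400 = 11.69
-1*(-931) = 931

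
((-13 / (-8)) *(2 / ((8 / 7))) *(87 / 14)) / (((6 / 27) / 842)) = 4285359 / 64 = 66958.73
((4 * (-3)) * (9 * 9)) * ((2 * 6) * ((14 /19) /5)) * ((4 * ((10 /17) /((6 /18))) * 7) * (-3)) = 254802.43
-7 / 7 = -1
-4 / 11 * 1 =-4 / 11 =-0.36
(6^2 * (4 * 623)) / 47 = 89712 / 47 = 1908.77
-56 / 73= -0.77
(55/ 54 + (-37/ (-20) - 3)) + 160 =86329/ 540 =159.87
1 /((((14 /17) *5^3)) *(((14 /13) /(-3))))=-663 /24500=-0.03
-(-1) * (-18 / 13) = -18 / 13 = -1.38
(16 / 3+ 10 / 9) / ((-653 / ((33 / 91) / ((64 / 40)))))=-1595 / 713076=-0.00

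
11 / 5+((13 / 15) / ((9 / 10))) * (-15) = -12.24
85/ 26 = 3.27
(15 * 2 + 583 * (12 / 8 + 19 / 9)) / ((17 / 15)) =192175 / 102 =1884.07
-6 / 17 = -0.35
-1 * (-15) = 15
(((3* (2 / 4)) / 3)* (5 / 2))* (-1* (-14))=35 / 2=17.50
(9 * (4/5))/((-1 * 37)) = -36/185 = -0.19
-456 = -456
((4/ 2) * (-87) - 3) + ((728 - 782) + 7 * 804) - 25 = 5372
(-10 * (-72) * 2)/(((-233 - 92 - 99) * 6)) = -30/53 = -0.57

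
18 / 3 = 6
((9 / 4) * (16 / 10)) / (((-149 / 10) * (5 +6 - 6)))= -36 / 745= -0.05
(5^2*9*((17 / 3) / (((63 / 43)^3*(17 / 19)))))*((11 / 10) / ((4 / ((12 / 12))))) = 83084815 / 666792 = 124.60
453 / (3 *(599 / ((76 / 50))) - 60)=5738 / 14215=0.40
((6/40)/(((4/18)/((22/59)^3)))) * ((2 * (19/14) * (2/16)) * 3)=2048409/57506120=0.04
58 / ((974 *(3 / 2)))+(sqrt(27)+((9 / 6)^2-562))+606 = 3 *sqrt(3)+270517 / 5844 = 51.49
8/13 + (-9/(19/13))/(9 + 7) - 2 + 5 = 3.23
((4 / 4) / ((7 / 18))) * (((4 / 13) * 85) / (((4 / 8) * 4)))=3060 / 91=33.63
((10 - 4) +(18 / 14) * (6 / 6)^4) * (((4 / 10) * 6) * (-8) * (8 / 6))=-6528 / 35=-186.51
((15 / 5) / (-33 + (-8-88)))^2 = 1 / 1849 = 0.00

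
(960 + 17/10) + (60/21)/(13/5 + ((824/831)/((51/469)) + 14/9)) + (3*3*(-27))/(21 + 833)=1925012365762/2001820835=961.63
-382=-382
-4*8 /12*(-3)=8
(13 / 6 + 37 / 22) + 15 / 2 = 749 / 66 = 11.35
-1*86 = -86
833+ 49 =882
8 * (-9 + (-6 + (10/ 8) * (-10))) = -220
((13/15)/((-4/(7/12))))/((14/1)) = -13/1440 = -0.01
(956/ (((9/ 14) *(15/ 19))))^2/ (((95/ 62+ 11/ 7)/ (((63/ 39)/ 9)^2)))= 1375196845129856/ 37339143075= 36829.90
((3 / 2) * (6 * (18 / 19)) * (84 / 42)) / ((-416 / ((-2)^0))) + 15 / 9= 1.63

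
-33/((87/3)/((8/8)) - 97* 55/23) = 0.16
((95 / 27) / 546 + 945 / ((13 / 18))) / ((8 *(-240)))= -3857887 / 5660928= -0.68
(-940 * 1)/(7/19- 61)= 4465/288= 15.50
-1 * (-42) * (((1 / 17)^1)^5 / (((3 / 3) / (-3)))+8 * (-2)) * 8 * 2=-15266304480 / 1419857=-10752.00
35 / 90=7 / 18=0.39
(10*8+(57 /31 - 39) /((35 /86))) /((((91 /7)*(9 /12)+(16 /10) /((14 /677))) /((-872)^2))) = -37325729792 /378107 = -98717.37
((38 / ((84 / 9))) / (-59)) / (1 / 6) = -171 / 413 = -0.41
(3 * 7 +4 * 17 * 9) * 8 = 5064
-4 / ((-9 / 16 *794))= 32 / 3573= 0.01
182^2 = 33124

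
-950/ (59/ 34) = -32300/ 59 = -547.46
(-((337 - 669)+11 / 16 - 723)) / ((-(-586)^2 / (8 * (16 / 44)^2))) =-33738 / 10387729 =-0.00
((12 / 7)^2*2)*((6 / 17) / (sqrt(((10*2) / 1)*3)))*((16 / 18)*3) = 768*sqrt(15) / 4165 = 0.71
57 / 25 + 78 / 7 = 2349 / 175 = 13.42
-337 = -337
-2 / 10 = -1 / 5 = -0.20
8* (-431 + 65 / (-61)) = -210848 / 61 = -3456.52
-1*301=-301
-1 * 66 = -66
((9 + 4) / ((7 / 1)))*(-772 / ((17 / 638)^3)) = -2606289706592 / 34391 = -75784062.88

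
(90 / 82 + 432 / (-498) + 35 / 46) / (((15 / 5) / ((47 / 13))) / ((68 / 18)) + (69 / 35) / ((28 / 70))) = 867602939 / 4507355172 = 0.19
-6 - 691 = -697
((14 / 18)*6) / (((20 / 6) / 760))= 1064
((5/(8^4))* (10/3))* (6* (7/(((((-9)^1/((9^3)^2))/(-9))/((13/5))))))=241805655/1024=236138.33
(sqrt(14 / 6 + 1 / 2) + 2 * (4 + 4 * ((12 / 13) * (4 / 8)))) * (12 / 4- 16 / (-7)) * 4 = 74 * sqrt(102) / 21 + 22496 / 91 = 282.80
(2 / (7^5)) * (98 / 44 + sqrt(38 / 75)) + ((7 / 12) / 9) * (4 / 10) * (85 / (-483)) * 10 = -318842 / 7029099 + 2 * sqrt(114) / 252105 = -0.05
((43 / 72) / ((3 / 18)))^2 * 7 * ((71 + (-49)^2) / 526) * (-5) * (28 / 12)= -46659515 / 9468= -4928.13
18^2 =324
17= 17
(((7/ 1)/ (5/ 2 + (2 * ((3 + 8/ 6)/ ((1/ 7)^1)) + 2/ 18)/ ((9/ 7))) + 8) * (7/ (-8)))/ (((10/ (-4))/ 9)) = 25.64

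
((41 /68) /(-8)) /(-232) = 0.00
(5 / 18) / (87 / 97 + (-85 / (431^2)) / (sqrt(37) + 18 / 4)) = 1485651461650 * sqrt(37) / 157537491131074707 + 32522441464304905 / 105024994087383138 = 0.31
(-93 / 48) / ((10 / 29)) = -899 / 160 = -5.62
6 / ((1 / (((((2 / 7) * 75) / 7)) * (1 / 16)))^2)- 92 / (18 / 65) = -229575805 / 691488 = -332.00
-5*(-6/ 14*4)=60/ 7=8.57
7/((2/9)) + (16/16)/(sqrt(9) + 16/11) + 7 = 3795/98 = 38.72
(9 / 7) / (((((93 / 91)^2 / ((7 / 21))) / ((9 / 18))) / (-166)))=-98189 / 2883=-34.06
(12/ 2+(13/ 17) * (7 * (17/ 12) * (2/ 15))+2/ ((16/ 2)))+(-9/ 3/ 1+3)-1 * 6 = 227/ 180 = 1.26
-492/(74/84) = -20664/37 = -558.49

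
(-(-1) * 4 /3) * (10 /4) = 10 /3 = 3.33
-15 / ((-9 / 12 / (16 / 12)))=80 / 3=26.67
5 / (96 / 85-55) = -0.09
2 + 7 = 9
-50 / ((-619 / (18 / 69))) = 300 / 14237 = 0.02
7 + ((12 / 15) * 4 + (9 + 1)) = 20.20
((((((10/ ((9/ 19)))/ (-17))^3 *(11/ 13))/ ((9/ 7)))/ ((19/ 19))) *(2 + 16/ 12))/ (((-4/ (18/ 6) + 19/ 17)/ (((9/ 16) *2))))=60016250/ 2738853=21.91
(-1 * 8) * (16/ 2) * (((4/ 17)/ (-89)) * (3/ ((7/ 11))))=8448/ 10591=0.80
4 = 4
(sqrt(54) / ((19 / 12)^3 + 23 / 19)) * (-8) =-11.35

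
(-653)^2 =426409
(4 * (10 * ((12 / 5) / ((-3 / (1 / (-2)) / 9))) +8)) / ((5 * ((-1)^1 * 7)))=-176 / 35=-5.03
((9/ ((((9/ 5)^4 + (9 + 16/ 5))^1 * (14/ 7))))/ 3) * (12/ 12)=1875/ 28372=0.07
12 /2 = 6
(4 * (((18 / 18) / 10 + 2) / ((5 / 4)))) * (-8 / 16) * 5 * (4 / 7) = -48 / 5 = -9.60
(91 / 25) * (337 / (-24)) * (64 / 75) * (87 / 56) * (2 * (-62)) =15754076 / 1875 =8402.17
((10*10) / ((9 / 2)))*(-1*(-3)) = 200 / 3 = 66.67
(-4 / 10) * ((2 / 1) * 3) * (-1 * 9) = 108 / 5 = 21.60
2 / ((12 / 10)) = 5 / 3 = 1.67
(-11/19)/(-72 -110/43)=473/60914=0.01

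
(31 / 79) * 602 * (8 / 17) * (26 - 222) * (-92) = 2692105472 / 1343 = 2004546.14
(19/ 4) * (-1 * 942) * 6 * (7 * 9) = -1691361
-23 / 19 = -1.21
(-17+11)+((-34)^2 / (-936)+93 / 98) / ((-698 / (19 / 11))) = -132038342 / 22008987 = -6.00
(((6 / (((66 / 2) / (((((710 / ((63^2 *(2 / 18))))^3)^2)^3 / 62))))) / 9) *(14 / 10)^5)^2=452481169760769060762881789852724583200915431658365668305369452494950400000000000000000000000000 / 5282051090136465688645936118249234195987889316558335638943163787379290981101460693427587136249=85.66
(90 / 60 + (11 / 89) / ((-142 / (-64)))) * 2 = 19661 / 6319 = 3.11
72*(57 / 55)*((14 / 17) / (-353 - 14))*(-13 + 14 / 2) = 344736 / 343145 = 1.00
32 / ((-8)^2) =1 / 2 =0.50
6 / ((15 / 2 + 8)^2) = 0.02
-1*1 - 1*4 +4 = -1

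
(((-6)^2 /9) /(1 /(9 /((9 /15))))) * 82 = 4920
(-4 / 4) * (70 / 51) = -70 / 51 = -1.37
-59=-59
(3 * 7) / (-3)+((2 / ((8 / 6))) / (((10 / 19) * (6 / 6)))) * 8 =79 / 5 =15.80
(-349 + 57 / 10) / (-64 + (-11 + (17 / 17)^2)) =3433 / 740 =4.64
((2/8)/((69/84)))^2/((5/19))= 0.35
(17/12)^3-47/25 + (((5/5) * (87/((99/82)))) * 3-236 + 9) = -4683101/475200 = -9.86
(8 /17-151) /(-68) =2559 /1156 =2.21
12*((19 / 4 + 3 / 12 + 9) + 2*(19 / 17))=3312 / 17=194.82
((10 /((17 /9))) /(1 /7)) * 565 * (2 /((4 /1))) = 177975 /17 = 10469.12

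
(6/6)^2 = 1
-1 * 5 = -5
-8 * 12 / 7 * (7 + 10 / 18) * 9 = -6528 / 7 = -932.57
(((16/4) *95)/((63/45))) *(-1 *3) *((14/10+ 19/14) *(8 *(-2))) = 1760160/49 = 35921.63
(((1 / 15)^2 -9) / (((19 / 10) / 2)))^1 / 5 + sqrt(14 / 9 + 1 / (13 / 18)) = -8096 / 4275 + 2*sqrt(1118) / 39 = -0.18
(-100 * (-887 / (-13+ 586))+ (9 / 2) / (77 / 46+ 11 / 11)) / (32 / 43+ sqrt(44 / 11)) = 158078191 / 2772174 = 57.02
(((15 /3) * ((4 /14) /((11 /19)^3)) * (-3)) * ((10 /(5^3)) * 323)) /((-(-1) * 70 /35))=-13292742 /46585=-285.34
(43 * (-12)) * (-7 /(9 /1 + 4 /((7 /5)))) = 25284 /83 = 304.63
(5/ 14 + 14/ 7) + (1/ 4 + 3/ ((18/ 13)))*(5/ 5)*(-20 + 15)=-817/ 84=-9.73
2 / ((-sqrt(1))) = -2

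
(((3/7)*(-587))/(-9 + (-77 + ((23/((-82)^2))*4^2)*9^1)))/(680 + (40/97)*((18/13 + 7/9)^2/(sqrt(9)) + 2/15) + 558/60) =0.00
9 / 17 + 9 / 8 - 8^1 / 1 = -863 / 136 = -6.35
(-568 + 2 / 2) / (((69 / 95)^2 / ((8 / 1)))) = -4548600 / 529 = -8598.49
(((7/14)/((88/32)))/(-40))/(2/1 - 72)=1/15400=0.00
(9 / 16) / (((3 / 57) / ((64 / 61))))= 684 / 61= 11.21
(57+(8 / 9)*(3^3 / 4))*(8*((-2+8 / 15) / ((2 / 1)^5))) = -231 / 10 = -23.10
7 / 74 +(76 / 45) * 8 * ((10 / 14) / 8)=6065 / 4662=1.30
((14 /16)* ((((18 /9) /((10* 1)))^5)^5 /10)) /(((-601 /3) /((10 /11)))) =-21 /15761852264404296875000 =-0.00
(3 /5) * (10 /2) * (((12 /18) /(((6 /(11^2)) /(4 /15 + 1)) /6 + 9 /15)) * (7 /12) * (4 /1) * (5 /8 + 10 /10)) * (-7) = -1046045 /11952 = -87.52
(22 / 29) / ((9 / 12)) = 88 / 87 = 1.01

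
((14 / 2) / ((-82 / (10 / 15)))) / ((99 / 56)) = -392 / 12177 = -0.03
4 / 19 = 0.21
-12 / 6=-2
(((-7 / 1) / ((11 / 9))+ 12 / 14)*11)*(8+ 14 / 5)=-4050 / 7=-578.57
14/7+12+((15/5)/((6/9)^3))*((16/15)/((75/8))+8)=12019/125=96.15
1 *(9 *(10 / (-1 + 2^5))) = 90 / 31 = 2.90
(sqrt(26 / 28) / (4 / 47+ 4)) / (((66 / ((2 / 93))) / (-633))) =-9917 * sqrt(182) / 2749824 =-0.05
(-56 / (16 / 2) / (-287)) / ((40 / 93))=93 / 1640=0.06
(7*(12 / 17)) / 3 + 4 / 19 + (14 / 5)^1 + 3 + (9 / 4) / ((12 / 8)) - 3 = 19889 / 3230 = 6.16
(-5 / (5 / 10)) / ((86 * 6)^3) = -5 / 68694048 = -0.00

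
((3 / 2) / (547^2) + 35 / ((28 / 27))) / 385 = 0.09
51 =51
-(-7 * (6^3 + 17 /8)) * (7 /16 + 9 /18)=183225 /128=1431.45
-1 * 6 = -6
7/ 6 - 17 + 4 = -71/ 6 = -11.83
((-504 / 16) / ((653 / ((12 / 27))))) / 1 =-14 / 653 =-0.02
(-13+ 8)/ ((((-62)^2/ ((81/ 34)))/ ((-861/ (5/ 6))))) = 209223/ 65348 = 3.20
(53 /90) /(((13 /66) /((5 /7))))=583 /273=2.14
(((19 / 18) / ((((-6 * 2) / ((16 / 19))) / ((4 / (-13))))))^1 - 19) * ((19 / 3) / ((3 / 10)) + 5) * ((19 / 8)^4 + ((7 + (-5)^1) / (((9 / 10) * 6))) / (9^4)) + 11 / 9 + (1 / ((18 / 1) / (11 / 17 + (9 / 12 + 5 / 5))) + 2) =-47246473821791009 / 2997429276672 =-15762.33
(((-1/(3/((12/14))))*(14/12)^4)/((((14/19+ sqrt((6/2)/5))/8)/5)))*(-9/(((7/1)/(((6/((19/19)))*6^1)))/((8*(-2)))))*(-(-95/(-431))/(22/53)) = -52500952000/488323+ 14250258400*sqrt(15)/488323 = 5508.77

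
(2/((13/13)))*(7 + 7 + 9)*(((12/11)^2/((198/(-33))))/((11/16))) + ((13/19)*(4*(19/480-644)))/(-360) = -8.38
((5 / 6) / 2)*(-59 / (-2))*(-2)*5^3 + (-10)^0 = -36863 / 12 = -3071.92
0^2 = 0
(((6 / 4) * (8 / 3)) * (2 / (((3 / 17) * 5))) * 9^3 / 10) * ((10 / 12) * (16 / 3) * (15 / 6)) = 7344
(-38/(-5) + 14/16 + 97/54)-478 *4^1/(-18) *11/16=89963/1080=83.30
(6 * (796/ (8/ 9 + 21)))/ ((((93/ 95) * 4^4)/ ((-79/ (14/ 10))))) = -67207275/ 1367968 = -49.13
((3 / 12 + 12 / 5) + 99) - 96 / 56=13991 / 140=99.94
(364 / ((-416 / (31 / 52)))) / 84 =-31 / 4992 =-0.01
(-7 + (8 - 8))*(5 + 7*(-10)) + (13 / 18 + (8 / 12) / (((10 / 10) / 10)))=462.39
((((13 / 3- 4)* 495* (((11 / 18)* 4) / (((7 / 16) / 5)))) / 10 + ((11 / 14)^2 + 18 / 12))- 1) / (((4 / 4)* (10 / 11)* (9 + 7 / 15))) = 2988667 / 55664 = 53.69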